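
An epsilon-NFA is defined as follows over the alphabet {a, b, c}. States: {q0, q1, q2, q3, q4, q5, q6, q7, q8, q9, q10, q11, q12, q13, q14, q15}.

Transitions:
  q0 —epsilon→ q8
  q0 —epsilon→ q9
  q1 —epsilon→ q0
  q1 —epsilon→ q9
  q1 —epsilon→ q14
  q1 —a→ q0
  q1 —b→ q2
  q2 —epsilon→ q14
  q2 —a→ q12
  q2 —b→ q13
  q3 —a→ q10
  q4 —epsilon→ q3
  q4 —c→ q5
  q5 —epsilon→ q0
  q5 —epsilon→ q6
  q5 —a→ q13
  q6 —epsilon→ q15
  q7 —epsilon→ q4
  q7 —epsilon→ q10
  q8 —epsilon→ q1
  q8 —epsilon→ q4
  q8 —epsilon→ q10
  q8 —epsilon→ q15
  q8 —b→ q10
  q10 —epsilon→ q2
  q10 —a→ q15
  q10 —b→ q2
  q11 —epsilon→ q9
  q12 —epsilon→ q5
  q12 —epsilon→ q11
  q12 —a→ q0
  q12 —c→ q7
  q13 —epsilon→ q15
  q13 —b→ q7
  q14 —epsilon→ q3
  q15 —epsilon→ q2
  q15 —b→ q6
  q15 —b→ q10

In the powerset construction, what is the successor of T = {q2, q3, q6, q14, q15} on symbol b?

{q2, q3, q6, q10, q13, q14, q15}

q2 on b → {q13}.
q15 on b → {q6, q10}.
No b-transition from q3, q6, q14.
Union after reading b: {q6, q10, q13}.
Now take the epsilon-closure:
From q6 via epsilon: add q15.
From q10 via epsilon: add q2.
From q2 via epsilon: add q14.
From q14 via epsilon: add q3.
No new states can be added; the closed set is {q2, q3, q6, q10, q13, q14, q15}.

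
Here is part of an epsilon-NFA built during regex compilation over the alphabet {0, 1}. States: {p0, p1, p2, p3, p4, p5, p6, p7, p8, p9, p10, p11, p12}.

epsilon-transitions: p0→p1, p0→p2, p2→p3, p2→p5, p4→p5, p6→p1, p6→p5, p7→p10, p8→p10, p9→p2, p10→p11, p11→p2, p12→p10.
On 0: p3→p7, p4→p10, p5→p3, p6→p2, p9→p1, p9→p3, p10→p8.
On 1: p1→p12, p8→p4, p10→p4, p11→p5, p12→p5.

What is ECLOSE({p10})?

Start with {p10}.
From p10 via epsilon: add p11.
From p11 via epsilon: add p2.
From p2 via epsilon: add p3, p5.
No new states can be added; the closed set is {p2, p3, p5, p10, p11}.

{p2, p3, p5, p10, p11}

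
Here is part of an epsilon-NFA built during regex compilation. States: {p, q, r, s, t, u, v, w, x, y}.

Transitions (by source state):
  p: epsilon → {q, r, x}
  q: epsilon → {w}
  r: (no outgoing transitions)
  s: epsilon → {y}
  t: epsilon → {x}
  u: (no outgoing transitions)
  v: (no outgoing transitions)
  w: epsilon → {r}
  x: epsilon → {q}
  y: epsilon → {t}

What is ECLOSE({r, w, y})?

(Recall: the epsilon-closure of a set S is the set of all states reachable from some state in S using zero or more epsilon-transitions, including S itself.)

{q, r, t, w, x, y}

Start with {r, w, y}.
From y via epsilon: add t.
From t via epsilon: add x.
From x via epsilon: add q.
No new states can be added; the closed set is {q, r, t, w, x, y}.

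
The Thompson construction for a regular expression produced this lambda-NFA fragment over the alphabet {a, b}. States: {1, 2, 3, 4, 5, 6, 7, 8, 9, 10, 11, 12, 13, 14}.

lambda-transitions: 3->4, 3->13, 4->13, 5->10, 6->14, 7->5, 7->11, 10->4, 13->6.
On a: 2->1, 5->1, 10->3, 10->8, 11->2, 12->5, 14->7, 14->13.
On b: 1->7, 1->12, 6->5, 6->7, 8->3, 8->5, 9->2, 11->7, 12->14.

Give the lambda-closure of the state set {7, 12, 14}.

{4, 5, 6, 7, 10, 11, 12, 13, 14}

Start with {7, 12, 14}.
From 7 via lambda: add 5, 11.
From 5 via lambda: add 10.
From 10 via lambda: add 4.
From 4 via lambda: add 13.
From 13 via lambda: add 6.
No new states can be added; the closed set is {4, 5, 6, 7, 10, 11, 12, 13, 14}.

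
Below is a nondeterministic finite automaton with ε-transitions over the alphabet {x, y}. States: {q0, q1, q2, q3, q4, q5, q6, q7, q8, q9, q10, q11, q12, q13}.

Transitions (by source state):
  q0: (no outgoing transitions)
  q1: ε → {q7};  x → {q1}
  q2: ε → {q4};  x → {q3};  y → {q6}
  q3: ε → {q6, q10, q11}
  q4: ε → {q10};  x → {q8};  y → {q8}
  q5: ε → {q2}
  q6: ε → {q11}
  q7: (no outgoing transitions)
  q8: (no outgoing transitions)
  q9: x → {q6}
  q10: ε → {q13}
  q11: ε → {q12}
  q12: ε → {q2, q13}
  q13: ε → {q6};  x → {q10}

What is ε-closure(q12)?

Start with {q12}.
From q12 via ε: add q2, q13.
From q2 via ε: add q4.
From q13 via ε: add q6.
From q4 via ε: add q10.
From q6 via ε: add q11.
No new states can be added; the closed set is {q2, q4, q6, q10, q11, q12, q13}.

{q2, q4, q6, q10, q11, q12, q13}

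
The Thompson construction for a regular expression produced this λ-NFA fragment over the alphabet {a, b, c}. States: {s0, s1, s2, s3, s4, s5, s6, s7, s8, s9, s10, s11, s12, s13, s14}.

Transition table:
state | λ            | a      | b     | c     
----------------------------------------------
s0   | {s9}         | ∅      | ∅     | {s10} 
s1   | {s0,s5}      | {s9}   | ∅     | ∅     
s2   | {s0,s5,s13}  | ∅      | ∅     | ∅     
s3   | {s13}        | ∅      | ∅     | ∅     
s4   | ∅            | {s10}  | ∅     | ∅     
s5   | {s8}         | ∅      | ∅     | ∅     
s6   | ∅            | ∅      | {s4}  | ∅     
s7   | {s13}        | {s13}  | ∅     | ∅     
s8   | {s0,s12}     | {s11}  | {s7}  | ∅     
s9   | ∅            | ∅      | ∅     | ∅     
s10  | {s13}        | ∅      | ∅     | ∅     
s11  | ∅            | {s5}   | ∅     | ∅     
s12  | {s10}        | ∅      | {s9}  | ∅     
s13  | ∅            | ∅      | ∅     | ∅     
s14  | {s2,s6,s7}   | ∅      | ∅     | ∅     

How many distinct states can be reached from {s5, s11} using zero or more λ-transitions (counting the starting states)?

8

Start with {s5, s11}.
From s5 via λ: add s8.
From s8 via λ: add s0, s12.
From s0 via λ: add s9.
From s12 via λ: add s10.
From s10 via λ: add s13.
λ-closure = {s0, s5, s8, s9, s10, s11, s12, s13}, which has 8 states.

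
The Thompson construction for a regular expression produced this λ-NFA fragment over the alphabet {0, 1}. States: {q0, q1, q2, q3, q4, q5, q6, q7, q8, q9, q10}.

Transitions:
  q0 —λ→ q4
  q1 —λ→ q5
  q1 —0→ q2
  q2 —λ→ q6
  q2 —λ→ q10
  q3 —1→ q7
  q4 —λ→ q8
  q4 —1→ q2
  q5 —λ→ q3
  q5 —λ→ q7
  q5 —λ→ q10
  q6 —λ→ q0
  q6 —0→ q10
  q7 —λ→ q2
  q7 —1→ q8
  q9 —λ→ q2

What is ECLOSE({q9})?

Start with {q9}.
From q9 via λ: add q2.
From q2 via λ: add q6, q10.
From q6 via λ: add q0.
From q0 via λ: add q4.
From q4 via λ: add q8.
No new states can be added; the closed set is {q0, q2, q4, q6, q8, q9, q10}.

{q0, q2, q4, q6, q8, q9, q10}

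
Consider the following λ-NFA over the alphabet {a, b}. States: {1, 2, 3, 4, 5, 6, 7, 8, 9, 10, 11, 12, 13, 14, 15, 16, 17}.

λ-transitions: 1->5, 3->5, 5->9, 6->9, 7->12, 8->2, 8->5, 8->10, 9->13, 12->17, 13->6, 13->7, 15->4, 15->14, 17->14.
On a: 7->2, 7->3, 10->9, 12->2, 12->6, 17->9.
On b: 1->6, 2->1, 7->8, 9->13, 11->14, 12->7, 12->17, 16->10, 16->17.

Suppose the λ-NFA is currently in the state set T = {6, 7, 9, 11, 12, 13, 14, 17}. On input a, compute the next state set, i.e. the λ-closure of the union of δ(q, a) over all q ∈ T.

7 on a → {2, 3}.
12 on a → {2, 6}.
17 on a → {9}.
No a-transition from 6, 9, 11, 13, 14.
Union after reading a: {2, 3, 6, 9}.
Now take the λ-closure:
From 3 via λ: add 5.
From 9 via λ: add 13.
From 13 via λ: add 7.
From 7 via λ: add 12.
From 12 via λ: add 17.
From 17 via λ: add 14.
No new states can be added; the closed set is {2, 3, 5, 6, 7, 9, 12, 13, 14, 17}.

{2, 3, 5, 6, 7, 9, 12, 13, 14, 17}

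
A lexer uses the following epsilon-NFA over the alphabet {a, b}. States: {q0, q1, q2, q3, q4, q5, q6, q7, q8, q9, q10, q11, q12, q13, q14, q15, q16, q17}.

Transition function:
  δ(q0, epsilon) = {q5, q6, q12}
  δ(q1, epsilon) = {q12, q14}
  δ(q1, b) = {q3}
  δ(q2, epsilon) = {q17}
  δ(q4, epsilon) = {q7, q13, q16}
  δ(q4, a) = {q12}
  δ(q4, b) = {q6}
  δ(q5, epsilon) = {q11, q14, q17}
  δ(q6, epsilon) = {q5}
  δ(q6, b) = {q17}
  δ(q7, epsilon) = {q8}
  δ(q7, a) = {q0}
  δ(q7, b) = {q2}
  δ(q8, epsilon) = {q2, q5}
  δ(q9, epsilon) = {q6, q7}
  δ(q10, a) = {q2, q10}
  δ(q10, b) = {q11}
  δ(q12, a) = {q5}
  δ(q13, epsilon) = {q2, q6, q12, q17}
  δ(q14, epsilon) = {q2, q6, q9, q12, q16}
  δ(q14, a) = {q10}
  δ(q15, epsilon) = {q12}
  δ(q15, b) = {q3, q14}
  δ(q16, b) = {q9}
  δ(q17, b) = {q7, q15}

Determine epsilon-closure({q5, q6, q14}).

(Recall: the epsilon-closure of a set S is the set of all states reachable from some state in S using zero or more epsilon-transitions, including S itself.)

Start with {q5, q6, q14}.
From q5 via epsilon: add q11, q17.
From q14 via epsilon: add q2, q9, q12, q16.
From q9 via epsilon: add q7.
From q7 via epsilon: add q8.
No new states can be added; the closed set is {q2, q5, q6, q7, q8, q9, q11, q12, q14, q16, q17}.

{q2, q5, q6, q7, q8, q9, q11, q12, q14, q16, q17}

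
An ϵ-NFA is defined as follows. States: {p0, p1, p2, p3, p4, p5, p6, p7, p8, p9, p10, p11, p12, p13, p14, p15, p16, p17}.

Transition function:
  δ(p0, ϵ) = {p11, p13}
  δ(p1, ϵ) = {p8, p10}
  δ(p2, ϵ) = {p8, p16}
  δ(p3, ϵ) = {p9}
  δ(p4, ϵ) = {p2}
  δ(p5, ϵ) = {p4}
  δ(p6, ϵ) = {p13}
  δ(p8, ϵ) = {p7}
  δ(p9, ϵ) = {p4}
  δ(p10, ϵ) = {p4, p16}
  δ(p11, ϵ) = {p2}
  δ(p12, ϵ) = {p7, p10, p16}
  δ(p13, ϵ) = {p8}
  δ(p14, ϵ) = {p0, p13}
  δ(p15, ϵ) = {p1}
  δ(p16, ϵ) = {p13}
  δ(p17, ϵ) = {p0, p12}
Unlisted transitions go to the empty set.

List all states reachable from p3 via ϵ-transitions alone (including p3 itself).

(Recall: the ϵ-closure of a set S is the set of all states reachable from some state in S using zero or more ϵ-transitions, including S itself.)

{p2, p3, p4, p7, p8, p9, p13, p16}

Start with {p3}.
From p3 via ϵ: add p9.
From p9 via ϵ: add p4.
From p4 via ϵ: add p2.
From p2 via ϵ: add p8, p16.
From p8 via ϵ: add p7.
From p16 via ϵ: add p13.
No new states can be added; the closed set is {p2, p3, p4, p7, p8, p9, p13, p16}.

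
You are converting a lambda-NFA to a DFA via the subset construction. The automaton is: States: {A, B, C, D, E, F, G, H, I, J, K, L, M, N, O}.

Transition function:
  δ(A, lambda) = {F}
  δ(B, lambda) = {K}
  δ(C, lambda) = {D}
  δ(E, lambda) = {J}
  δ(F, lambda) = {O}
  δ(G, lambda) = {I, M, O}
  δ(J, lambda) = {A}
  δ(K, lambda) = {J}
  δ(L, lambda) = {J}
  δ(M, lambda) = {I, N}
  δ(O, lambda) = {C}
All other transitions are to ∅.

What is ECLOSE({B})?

{A, B, C, D, F, J, K, O}

Start with {B}.
From B via lambda: add K.
From K via lambda: add J.
From J via lambda: add A.
From A via lambda: add F.
From F via lambda: add O.
From O via lambda: add C.
From C via lambda: add D.
No new states can be added; the closed set is {A, B, C, D, F, J, K, O}.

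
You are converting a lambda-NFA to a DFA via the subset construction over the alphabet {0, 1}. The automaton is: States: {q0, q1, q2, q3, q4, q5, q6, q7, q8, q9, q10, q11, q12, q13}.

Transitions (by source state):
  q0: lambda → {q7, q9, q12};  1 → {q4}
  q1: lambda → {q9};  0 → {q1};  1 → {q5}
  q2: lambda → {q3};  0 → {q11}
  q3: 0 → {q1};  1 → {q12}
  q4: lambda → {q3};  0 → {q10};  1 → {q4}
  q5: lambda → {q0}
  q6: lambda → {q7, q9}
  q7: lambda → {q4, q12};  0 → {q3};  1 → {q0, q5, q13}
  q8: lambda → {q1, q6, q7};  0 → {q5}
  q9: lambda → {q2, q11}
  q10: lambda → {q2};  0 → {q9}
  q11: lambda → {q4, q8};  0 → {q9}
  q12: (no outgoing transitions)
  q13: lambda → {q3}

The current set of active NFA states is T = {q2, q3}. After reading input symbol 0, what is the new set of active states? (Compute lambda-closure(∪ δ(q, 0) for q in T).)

{q1, q2, q3, q4, q6, q7, q8, q9, q11, q12}

q2 on 0 → {q11}.
q3 on 0 → {q1}.
Union after reading 0: {q1, q11}.
Now take the lambda-closure:
From q1 via lambda: add q9.
From q11 via lambda: add q4, q8.
From q4 via lambda: add q3.
From q8 via lambda: add q6, q7.
From q9 via lambda: add q2.
From q7 via lambda: add q12.
No new states can be added; the closed set is {q1, q2, q3, q4, q6, q7, q8, q9, q11, q12}.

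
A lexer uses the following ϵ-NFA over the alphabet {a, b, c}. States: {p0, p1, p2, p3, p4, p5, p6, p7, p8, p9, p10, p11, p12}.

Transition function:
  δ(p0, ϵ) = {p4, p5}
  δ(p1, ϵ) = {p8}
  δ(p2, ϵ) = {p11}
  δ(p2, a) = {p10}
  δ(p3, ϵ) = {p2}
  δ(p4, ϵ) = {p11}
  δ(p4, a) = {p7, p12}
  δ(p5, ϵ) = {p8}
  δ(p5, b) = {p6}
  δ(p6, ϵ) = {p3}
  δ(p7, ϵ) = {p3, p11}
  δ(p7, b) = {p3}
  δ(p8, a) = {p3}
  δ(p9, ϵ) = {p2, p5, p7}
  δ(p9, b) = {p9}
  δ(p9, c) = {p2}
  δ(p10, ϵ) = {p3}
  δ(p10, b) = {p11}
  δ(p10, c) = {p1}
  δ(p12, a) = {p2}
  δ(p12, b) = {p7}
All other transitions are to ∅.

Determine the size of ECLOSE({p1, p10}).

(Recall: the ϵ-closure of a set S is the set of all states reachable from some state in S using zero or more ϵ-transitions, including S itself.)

6

Start with {p1, p10}.
From p1 via ϵ: add p8.
From p10 via ϵ: add p3.
From p3 via ϵ: add p2.
From p2 via ϵ: add p11.
ϵ-closure = {p1, p2, p3, p8, p10, p11}, which has 6 states.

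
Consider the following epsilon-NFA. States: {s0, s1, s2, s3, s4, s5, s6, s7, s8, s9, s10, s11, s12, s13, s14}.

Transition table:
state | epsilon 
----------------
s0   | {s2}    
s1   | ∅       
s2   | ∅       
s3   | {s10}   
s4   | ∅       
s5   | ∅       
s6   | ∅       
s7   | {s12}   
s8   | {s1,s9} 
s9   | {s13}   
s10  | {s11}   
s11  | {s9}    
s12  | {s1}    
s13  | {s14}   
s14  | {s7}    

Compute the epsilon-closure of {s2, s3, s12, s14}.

Start with {s2, s3, s12, s14}.
From s3 via epsilon: add s10.
From s12 via epsilon: add s1.
From s14 via epsilon: add s7.
From s10 via epsilon: add s11.
From s11 via epsilon: add s9.
From s9 via epsilon: add s13.
No new states can be added; the closed set is {s1, s2, s3, s7, s9, s10, s11, s12, s13, s14}.

{s1, s2, s3, s7, s9, s10, s11, s12, s13, s14}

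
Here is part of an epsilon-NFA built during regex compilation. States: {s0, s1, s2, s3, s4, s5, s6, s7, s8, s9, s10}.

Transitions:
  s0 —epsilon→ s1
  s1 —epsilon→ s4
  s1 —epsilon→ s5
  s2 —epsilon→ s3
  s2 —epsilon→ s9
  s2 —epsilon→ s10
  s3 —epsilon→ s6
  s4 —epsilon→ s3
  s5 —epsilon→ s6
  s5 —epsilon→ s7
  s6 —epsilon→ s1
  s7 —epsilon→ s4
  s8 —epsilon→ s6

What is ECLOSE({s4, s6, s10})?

Start with {s4, s6, s10}.
From s4 via epsilon: add s3.
From s6 via epsilon: add s1.
From s1 via epsilon: add s5.
From s5 via epsilon: add s7.
No new states can be added; the closed set is {s1, s3, s4, s5, s6, s7, s10}.

{s1, s3, s4, s5, s6, s7, s10}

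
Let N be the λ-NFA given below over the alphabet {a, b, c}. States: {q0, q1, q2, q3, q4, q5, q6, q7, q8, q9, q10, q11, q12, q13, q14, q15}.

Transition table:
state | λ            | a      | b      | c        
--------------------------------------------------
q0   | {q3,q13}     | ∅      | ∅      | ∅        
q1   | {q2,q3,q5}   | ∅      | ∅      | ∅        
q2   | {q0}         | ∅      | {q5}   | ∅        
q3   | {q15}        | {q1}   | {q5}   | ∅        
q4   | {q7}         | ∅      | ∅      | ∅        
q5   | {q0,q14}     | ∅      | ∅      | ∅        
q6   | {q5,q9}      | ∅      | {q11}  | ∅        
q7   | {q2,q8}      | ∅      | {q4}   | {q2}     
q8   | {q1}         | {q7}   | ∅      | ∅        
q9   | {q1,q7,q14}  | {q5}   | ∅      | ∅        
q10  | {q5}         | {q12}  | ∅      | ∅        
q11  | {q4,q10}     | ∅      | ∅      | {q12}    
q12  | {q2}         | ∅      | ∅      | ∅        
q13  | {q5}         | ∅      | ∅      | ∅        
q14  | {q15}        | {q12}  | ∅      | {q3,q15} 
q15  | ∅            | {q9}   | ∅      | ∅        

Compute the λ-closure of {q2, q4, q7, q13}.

Start with {q2, q4, q7, q13}.
From q2 via λ: add q0.
From q7 via λ: add q8.
From q13 via λ: add q5.
From q0 via λ: add q3.
From q5 via λ: add q14.
From q8 via λ: add q1.
From q3 via λ: add q15.
No new states can be added; the closed set is {q0, q1, q2, q3, q4, q5, q7, q8, q13, q14, q15}.

{q0, q1, q2, q3, q4, q5, q7, q8, q13, q14, q15}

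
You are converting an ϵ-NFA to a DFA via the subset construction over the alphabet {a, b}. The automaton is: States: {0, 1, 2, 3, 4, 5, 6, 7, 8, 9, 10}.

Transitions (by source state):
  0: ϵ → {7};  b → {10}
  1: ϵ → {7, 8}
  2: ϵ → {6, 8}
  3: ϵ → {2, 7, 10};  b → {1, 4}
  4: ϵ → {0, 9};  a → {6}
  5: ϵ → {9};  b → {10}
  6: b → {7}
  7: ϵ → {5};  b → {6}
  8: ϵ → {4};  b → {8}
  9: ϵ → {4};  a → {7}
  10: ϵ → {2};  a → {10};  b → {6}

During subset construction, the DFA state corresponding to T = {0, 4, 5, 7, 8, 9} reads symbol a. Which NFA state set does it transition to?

4 on a → {6}.
9 on a → {7}.
No a-transition from 0, 5, 7, 8.
Union after reading a: {6, 7}.
Now take the ϵ-closure:
From 7 via ϵ: add 5.
From 5 via ϵ: add 9.
From 9 via ϵ: add 4.
From 4 via ϵ: add 0.
No new states can be added; the closed set is {0, 4, 5, 6, 7, 9}.

{0, 4, 5, 6, 7, 9}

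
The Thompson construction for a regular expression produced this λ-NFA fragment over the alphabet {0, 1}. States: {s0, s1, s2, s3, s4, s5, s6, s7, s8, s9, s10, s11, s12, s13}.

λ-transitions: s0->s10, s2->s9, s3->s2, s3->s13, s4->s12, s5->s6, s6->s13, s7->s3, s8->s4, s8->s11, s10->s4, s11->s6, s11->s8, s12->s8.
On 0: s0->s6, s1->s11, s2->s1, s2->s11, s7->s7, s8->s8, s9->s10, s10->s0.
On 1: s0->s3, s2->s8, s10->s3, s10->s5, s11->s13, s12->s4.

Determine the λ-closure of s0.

Start with {s0}.
From s0 via λ: add s10.
From s10 via λ: add s4.
From s4 via λ: add s12.
From s12 via λ: add s8.
From s8 via λ: add s11.
From s11 via λ: add s6.
From s6 via λ: add s13.
No new states can be added; the closed set is {s0, s4, s6, s8, s10, s11, s12, s13}.

{s0, s4, s6, s8, s10, s11, s12, s13}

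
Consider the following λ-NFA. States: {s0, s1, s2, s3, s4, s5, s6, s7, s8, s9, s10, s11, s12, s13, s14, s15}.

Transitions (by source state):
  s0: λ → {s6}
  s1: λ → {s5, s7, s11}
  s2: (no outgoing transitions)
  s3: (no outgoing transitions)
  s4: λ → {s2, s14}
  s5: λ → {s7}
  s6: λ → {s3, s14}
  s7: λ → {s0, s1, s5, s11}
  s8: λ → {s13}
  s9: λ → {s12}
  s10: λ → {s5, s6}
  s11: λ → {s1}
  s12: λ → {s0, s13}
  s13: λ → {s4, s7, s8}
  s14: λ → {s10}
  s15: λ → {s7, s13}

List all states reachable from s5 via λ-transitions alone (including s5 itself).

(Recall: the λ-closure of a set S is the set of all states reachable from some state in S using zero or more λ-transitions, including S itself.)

Start with {s5}.
From s5 via λ: add s7.
From s7 via λ: add s0, s1, s11.
From s0 via λ: add s6.
From s6 via λ: add s3, s14.
From s14 via λ: add s10.
No new states can be added; the closed set is {s0, s1, s3, s5, s6, s7, s10, s11, s14}.

{s0, s1, s3, s5, s6, s7, s10, s11, s14}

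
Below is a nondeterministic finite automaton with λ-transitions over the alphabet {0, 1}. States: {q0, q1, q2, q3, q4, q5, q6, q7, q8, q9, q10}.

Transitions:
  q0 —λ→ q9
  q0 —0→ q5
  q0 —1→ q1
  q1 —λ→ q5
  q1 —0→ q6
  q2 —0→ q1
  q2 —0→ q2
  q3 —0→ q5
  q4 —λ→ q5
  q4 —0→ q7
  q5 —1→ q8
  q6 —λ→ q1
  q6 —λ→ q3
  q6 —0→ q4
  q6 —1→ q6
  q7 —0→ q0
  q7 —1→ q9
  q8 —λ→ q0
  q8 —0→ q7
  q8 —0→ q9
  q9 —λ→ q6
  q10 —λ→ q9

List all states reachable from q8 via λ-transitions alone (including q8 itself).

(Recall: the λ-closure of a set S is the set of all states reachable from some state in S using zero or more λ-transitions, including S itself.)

{q0, q1, q3, q5, q6, q8, q9}

Start with {q8}.
From q8 via λ: add q0.
From q0 via λ: add q9.
From q9 via λ: add q6.
From q6 via λ: add q1, q3.
From q1 via λ: add q5.
No new states can be added; the closed set is {q0, q1, q3, q5, q6, q8, q9}.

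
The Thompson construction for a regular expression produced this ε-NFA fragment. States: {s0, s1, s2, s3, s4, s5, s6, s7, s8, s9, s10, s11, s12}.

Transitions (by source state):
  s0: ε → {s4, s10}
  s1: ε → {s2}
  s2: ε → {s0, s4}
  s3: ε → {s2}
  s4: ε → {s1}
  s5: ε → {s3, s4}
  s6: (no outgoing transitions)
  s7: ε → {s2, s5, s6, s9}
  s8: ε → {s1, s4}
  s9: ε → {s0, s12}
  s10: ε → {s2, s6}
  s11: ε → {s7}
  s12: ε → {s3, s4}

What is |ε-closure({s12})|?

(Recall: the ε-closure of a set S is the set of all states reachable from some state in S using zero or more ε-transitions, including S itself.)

Start with {s12}.
From s12 via ε: add s3, s4.
From s3 via ε: add s2.
From s4 via ε: add s1.
From s2 via ε: add s0.
From s0 via ε: add s10.
From s10 via ε: add s6.
ε-closure = {s0, s1, s2, s3, s4, s6, s10, s12}, which has 8 states.

8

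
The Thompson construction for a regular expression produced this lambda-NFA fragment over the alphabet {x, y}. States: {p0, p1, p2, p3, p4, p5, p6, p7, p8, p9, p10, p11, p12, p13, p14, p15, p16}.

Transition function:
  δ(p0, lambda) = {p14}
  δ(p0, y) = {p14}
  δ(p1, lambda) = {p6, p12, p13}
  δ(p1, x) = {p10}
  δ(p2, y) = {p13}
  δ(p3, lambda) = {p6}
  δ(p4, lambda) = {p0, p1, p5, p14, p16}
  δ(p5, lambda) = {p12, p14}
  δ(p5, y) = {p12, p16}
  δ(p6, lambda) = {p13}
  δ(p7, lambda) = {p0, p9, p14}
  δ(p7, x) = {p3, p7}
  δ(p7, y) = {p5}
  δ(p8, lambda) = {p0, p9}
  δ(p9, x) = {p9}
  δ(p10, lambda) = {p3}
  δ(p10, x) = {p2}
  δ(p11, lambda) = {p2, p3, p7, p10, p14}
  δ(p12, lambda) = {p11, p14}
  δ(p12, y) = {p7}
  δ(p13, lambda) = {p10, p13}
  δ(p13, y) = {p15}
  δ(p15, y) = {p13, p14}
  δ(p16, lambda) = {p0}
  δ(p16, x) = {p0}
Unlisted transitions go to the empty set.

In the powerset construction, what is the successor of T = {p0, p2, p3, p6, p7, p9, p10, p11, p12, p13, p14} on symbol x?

p7 on x → {p3, p7}.
p9 on x → {p9}.
p10 on x → {p2}.
No x-transition from p0, p2, p3, p6, p11, p12, p13, p14.
Union after reading x: {p2, p3, p7, p9}.
Now take the lambda-closure:
From p3 via lambda: add p6.
From p7 via lambda: add p0, p14.
From p6 via lambda: add p13.
From p13 via lambda: add p10.
No new states can be added; the closed set is {p0, p2, p3, p6, p7, p9, p10, p13, p14}.

{p0, p2, p3, p6, p7, p9, p10, p13, p14}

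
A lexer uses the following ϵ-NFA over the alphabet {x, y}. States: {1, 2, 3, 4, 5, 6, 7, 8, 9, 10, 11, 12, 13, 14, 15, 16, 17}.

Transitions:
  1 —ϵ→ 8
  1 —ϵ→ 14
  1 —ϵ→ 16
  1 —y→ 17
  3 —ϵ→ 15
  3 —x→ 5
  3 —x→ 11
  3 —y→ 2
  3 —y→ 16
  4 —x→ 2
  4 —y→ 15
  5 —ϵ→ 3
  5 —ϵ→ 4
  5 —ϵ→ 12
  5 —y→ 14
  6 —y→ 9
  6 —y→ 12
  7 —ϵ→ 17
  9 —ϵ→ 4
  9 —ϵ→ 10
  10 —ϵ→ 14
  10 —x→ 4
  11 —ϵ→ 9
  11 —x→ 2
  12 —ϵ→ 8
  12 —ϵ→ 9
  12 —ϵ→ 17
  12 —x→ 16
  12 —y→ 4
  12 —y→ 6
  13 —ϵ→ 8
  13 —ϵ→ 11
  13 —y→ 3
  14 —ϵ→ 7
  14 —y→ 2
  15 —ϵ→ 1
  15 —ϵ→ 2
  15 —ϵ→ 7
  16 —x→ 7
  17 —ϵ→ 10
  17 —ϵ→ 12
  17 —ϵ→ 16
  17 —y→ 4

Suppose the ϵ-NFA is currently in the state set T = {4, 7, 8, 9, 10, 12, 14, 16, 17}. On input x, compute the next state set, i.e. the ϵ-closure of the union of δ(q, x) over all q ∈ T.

4 on x → {2}.
10 on x → {4}.
12 on x → {16}.
16 on x → {7}.
No x-transition from 7, 8, 9, 14, 17.
Union after reading x: {2, 4, 7, 16}.
Now take the ϵ-closure:
From 7 via ϵ: add 17.
From 17 via ϵ: add 10, 12.
From 10 via ϵ: add 14.
From 12 via ϵ: add 8, 9.
No new states can be added; the closed set is {2, 4, 7, 8, 9, 10, 12, 14, 16, 17}.

{2, 4, 7, 8, 9, 10, 12, 14, 16, 17}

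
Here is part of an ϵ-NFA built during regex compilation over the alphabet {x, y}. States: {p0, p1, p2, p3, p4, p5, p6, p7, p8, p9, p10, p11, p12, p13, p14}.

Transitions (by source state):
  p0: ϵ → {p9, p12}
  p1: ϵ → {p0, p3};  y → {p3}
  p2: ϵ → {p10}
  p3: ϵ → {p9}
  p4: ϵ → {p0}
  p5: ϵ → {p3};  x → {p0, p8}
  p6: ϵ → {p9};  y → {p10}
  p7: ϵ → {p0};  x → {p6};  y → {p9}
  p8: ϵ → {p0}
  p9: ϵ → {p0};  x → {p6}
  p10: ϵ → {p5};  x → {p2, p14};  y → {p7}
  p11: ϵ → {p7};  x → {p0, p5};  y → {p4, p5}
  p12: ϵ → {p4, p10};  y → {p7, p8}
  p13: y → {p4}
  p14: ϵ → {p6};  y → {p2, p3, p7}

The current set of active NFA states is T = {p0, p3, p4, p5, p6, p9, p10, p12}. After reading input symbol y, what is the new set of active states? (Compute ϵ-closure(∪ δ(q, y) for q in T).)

{p0, p3, p4, p5, p7, p8, p9, p10, p12}

p6 on y → {p10}.
p10 on y → {p7}.
p12 on y → {p7, p8}.
No y-transition from p0, p3, p4, p5, p9.
Union after reading y: {p7, p8, p10}.
Now take the ϵ-closure:
From p7 via ϵ: add p0.
From p10 via ϵ: add p5.
From p0 via ϵ: add p9, p12.
From p5 via ϵ: add p3.
From p12 via ϵ: add p4.
No new states can be added; the closed set is {p0, p3, p4, p5, p7, p8, p9, p10, p12}.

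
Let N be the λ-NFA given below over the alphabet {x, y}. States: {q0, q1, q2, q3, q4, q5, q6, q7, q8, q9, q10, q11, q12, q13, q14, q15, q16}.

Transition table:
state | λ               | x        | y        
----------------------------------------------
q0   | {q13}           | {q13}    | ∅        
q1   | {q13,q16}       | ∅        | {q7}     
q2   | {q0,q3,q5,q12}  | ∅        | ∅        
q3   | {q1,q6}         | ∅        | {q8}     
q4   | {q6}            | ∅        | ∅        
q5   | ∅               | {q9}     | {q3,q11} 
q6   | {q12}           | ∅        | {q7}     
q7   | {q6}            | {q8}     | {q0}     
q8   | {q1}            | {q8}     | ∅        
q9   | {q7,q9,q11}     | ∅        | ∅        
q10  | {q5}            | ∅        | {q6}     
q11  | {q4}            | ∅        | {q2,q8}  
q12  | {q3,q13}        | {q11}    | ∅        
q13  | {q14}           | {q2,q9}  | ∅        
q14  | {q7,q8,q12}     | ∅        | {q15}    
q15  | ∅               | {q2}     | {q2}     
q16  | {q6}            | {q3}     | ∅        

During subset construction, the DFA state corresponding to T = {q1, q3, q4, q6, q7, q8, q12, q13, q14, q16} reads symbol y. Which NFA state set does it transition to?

{q0, q1, q3, q6, q7, q8, q12, q13, q14, q15, q16}

q1 on y → {q7}.
q3 on y → {q8}.
q6 on y → {q7}.
q7 on y → {q0}.
q14 on y → {q15}.
No y-transition from q4, q8, q12, q13, q16.
Union after reading y: {q0, q7, q8, q15}.
Now take the λ-closure:
From q0 via λ: add q13.
From q7 via λ: add q6.
From q8 via λ: add q1.
From q1 via λ: add q16.
From q6 via λ: add q12.
From q13 via λ: add q14.
From q12 via λ: add q3.
No new states can be added; the closed set is {q0, q1, q3, q6, q7, q8, q12, q13, q14, q15, q16}.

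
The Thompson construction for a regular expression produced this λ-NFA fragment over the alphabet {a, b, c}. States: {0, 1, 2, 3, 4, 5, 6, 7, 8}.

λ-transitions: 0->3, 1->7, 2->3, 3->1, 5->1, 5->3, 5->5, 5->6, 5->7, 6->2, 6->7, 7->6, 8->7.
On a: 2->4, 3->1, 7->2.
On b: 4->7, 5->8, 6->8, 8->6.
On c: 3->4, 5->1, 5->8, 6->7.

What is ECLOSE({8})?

Start with {8}.
From 8 via λ: add 7.
From 7 via λ: add 6.
From 6 via λ: add 2.
From 2 via λ: add 3.
From 3 via λ: add 1.
No new states can be added; the closed set is {1, 2, 3, 6, 7, 8}.

{1, 2, 3, 6, 7, 8}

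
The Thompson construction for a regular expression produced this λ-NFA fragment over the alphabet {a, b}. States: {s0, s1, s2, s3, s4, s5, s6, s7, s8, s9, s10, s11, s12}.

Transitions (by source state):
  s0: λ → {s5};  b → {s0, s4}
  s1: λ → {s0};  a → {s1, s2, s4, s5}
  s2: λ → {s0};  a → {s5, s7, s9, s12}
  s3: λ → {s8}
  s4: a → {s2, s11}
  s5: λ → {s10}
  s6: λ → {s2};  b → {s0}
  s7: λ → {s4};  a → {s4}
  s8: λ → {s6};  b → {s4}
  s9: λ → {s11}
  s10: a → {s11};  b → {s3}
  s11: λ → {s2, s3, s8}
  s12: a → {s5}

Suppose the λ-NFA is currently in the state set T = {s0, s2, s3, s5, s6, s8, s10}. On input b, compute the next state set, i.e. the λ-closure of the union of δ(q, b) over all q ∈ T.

{s0, s2, s3, s4, s5, s6, s8, s10}

s0 on b → {s0, s4}.
s6 on b → {s0}.
s8 on b → {s4}.
s10 on b → {s3}.
No b-transition from s2, s3, s5.
Union after reading b: {s0, s3, s4}.
Now take the λ-closure:
From s0 via λ: add s5.
From s3 via λ: add s8.
From s5 via λ: add s10.
From s8 via λ: add s6.
From s6 via λ: add s2.
No new states can be added; the closed set is {s0, s2, s3, s4, s5, s6, s8, s10}.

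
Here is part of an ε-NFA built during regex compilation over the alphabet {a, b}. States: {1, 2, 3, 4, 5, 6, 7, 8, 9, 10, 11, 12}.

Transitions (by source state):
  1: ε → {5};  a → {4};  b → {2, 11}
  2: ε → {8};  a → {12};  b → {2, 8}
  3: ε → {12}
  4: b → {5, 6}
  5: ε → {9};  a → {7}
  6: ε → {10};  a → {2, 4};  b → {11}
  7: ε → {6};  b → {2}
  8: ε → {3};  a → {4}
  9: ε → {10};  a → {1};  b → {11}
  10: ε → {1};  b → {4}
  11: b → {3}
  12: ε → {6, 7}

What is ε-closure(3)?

{1, 3, 5, 6, 7, 9, 10, 12}

Start with {3}.
From 3 via ε: add 12.
From 12 via ε: add 6, 7.
From 6 via ε: add 10.
From 10 via ε: add 1.
From 1 via ε: add 5.
From 5 via ε: add 9.
No new states can be added; the closed set is {1, 3, 5, 6, 7, 9, 10, 12}.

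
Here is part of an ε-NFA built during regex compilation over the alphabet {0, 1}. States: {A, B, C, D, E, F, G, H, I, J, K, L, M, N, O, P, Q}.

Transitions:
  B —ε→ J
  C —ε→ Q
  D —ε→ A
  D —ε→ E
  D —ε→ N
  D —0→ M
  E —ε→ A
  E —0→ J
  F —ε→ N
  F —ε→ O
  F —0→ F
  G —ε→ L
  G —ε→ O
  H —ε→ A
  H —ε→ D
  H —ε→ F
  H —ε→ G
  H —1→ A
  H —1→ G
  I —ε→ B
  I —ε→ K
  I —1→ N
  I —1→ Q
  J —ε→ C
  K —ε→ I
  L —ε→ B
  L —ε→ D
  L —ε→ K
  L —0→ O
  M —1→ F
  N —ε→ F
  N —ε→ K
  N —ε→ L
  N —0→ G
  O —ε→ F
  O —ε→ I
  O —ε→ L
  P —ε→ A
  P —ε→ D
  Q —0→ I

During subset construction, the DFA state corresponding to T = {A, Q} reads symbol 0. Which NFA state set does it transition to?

Q on 0 → {I}.
No 0-transition from A.
Union after reading 0: {I}.
Now take the ε-closure:
From I via ε: add B, K.
From B via ε: add J.
From J via ε: add C.
From C via ε: add Q.
No new states can be added; the closed set is {B, C, I, J, K, Q}.

{B, C, I, J, K, Q}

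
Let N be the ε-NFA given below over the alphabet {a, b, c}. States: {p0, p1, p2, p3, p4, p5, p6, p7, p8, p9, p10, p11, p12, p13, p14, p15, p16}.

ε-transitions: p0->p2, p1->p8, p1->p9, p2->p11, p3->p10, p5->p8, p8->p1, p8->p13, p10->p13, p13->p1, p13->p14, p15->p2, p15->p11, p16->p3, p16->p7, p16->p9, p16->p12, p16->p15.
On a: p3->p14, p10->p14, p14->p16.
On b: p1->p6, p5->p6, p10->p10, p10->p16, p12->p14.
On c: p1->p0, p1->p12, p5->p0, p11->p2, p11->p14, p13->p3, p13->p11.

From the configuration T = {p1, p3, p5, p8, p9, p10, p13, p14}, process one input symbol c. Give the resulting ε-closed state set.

{p0, p1, p2, p3, p8, p9, p10, p11, p12, p13, p14}

p1 on c → {p0, p12}.
p5 on c → {p0}.
p13 on c → {p3, p11}.
No c-transition from p3, p8, p9, p10, p14.
Union after reading c: {p0, p3, p11, p12}.
Now take the ε-closure:
From p0 via ε: add p2.
From p3 via ε: add p10.
From p10 via ε: add p13.
From p13 via ε: add p1, p14.
From p1 via ε: add p8, p9.
No new states can be added; the closed set is {p0, p1, p2, p3, p8, p9, p10, p11, p12, p13, p14}.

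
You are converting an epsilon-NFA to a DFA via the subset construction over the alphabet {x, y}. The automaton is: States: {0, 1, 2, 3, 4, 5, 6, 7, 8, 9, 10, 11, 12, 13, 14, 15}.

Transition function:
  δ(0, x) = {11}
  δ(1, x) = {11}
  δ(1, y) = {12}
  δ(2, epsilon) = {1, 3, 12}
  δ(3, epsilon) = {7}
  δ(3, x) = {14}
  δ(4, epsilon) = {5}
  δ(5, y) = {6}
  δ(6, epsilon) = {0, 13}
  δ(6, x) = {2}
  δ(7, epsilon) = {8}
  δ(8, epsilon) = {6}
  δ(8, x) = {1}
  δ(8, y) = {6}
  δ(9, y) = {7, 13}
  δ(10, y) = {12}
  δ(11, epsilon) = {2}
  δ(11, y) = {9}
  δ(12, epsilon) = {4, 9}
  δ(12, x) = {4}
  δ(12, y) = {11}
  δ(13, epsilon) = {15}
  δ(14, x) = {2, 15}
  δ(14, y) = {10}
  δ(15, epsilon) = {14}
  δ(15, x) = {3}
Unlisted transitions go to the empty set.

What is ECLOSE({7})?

{0, 6, 7, 8, 13, 14, 15}

Start with {7}.
From 7 via epsilon: add 8.
From 8 via epsilon: add 6.
From 6 via epsilon: add 0, 13.
From 13 via epsilon: add 15.
From 15 via epsilon: add 14.
No new states can be added; the closed set is {0, 6, 7, 8, 13, 14, 15}.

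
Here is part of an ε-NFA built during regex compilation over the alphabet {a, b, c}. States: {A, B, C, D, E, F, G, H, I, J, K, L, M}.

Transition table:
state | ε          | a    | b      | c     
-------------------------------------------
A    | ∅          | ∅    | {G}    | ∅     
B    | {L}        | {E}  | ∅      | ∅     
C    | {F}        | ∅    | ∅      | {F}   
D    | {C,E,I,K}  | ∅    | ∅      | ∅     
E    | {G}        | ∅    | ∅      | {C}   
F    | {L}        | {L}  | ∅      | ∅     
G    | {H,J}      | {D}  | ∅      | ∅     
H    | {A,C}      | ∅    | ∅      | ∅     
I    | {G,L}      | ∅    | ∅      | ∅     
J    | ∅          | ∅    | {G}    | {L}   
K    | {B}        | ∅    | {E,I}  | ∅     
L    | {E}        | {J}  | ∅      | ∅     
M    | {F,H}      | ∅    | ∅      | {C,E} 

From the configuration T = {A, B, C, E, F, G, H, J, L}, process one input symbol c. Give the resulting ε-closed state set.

{A, C, E, F, G, H, J, L}

C on c → {F}.
E on c → {C}.
J on c → {L}.
No c-transition from A, B, F, G, H, L.
Union after reading c: {C, F, L}.
Now take the ε-closure:
From L via ε: add E.
From E via ε: add G.
From G via ε: add H, J.
From H via ε: add A.
No new states can be added; the closed set is {A, C, E, F, G, H, J, L}.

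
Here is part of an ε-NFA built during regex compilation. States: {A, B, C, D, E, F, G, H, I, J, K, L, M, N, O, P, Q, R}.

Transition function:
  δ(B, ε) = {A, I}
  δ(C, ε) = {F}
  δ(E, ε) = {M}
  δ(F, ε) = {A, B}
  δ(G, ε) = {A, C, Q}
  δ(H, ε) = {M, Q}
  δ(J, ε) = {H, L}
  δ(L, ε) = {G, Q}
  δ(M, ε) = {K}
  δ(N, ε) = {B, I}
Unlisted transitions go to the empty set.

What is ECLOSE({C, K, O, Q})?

{A, B, C, F, I, K, O, Q}

Start with {C, K, O, Q}.
From C via ε: add F.
From F via ε: add A, B.
From B via ε: add I.
No new states can be added; the closed set is {A, B, C, F, I, K, O, Q}.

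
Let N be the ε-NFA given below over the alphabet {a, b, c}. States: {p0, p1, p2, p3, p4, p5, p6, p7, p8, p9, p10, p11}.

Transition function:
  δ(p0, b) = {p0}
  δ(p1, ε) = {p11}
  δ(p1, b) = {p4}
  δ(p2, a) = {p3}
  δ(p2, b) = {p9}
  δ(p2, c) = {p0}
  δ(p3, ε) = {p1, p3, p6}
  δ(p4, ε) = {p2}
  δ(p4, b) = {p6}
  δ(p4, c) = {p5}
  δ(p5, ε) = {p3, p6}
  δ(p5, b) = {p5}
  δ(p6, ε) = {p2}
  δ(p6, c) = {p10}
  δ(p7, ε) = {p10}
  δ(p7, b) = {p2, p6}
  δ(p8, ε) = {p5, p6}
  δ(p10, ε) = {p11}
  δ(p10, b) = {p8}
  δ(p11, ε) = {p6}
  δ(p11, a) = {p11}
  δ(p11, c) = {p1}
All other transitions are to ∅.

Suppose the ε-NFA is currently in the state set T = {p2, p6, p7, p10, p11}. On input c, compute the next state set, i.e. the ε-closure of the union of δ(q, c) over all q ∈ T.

p2 on c → {p0}.
p6 on c → {p10}.
p11 on c → {p1}.
No c-transition from p7, p10.
Union after reading c: {p0, p1, p10}.
Now take the ε-closure:
From p1 via ε: add p11.
From p11 via ε: add p6.
From p6 via ε: add p2.
No new states can be added; the closed set is {p0, p1, p2, p6, p10, p11}.

{p0, p1, p2, p6, p10, p11}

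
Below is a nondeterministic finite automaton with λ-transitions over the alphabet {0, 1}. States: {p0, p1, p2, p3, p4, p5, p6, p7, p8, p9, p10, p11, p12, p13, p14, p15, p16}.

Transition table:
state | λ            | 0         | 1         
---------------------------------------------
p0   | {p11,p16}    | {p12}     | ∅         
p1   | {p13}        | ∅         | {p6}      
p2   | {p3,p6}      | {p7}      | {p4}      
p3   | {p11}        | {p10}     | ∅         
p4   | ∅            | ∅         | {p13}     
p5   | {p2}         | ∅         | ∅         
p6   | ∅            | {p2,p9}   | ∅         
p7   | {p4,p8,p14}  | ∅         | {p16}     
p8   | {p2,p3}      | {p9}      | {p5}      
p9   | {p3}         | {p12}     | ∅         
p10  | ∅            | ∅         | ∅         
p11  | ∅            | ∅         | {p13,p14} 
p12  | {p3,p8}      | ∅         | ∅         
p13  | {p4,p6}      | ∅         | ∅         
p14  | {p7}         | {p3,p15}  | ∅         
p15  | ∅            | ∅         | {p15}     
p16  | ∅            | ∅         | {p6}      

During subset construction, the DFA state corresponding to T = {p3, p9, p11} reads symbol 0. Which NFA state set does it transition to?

p3 on 0 → {p10}.
p9 on 0 → {p12}.
No 0-transition from p11.
Union after reading 0: {p10, p12}.
Now take the λ-closure:
From p12 via λ: add p3, p8.
From p3 via λ: add p11.
From p8 via λ: add p2.
From p2 via λ: add p6.
No new states can be added; the closed set is {p2, p3, p6, p8, p10, p11, p12}.

{p2, p3, p6, p8, p10, p11, p12}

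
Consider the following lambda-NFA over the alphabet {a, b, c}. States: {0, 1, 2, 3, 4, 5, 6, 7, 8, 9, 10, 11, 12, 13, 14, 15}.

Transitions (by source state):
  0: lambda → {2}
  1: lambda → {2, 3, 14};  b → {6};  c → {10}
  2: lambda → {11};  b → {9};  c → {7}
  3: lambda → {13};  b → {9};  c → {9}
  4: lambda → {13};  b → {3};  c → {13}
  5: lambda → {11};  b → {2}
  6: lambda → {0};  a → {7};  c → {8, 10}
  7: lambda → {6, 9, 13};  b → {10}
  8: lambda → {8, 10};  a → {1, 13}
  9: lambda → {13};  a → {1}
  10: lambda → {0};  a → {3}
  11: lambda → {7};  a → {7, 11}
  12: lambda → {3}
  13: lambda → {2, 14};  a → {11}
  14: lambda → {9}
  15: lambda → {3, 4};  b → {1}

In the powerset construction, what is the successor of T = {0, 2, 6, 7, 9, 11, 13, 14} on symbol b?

2 on b → {9}.
7 on b → {10}.
No b-transition from 0, 6, 9, 11, 13, 14.
Union after reading b: {9, 10}.
Now take the lambda-closure:
From 9 via lambda: add 13.
From 10 via lambda: add 0.
From 0 via lambda: add 2.
From 13 via lambda: add 14.
From 2 via lambda: add 11.
From 11 via lambda: add 7.
From 7 via lambda: add 6.
No new states can be added; the closed set is {0, 2, 6, 7, 9, 10, 11, 13, 14}.

{0, 2, 6, 7, 9, 10, 11, 13, 14}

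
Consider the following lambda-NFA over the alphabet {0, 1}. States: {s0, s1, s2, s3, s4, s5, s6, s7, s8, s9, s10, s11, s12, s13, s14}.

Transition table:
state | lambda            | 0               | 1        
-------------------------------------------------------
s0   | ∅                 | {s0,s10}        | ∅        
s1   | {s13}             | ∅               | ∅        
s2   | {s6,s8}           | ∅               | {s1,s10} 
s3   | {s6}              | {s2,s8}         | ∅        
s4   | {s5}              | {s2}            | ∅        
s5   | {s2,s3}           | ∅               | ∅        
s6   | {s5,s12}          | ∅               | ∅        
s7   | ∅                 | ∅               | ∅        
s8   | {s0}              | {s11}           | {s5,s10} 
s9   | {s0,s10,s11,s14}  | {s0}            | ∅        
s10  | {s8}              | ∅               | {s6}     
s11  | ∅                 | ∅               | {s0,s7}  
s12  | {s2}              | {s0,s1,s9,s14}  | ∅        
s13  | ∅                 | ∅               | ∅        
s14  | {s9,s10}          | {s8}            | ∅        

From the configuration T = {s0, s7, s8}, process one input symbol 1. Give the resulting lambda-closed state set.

s8 on 1 → {s5, s10}.
No 1-transition from s0, s7.
Union after reading 1: {s5, s10}.
Now take the lambda-closure:
From s5 via lambda: add s2, s3.
From s10 via lambda: add s8.
From s2 via lambda: add s6.
From s8 via lambda: add s0.
From s6 via lambda: add s12.
No new states can be added; the closed set is {s0, s2, s3, s5, s6, s8, s10, s12}.

{s0, s2, s3, s5, s6, s8, s10, s12}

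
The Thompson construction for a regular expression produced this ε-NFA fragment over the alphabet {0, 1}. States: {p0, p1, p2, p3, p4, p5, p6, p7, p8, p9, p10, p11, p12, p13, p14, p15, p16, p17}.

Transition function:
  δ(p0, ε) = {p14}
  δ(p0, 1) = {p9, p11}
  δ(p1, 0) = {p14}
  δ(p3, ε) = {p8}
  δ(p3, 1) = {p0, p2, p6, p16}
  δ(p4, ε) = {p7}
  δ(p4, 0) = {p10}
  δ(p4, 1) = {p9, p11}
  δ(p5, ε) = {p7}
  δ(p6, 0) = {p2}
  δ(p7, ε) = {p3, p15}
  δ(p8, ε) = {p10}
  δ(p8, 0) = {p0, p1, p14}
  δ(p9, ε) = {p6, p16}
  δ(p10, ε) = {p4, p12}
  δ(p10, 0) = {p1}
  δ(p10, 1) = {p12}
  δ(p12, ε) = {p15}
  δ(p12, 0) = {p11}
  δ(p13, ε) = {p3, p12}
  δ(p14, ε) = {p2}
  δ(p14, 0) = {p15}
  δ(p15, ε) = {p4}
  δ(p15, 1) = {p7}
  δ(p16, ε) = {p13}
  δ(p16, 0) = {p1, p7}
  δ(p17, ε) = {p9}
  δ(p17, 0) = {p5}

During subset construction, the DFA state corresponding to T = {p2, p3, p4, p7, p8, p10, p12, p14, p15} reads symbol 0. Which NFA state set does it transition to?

p4 on 0 → {p10}.
p8 on 0 → {p0, p1, p14}.
p10 on 0 → {p1}.
p12 on 0 → {p11}.
p14 on 0 → {p15}.
No 0-transition from p2, p3, p7, p15.
Union after reading 0: {p0, p1, p10, p11, p14, p15}.
Now take the ε-closure:
From p10 via ε: add p4, p12.
From p14 via ε: add p2.
From p4 via ε: add p7.
From p7 via ε: add p3.
From p3 via ε: add p8.
No new states can be added; the closed set is {p0, p1, p2, p3, p4, p7, p8, p10, p11, p12, p14, p15}.

{p0, p1, p2, p3, p4, p7, p8, p10, p11, p12, p14, p15}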